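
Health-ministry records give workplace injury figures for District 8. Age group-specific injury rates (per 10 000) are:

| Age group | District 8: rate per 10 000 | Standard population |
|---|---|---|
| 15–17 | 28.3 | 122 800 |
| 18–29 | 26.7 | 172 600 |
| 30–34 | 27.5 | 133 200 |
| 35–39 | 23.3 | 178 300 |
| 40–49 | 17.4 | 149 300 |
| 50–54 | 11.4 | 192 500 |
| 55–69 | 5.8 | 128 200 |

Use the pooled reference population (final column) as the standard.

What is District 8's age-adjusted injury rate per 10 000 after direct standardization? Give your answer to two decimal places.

19.91

Standard total = 1 076 900; weights = 0.1140, 0.1603, 0.1237, 0.1656, 0.1386, 0.1788, 0.1190.
Standardized rate: 0.1140×28.3 + 0.1603×26.7 + 0.1237×27.5 + 0.1656×23.3 + 0.1386×17.4 + 0.1788×11.4 + 0.1190×5.8 = 19.9061 per 10 000.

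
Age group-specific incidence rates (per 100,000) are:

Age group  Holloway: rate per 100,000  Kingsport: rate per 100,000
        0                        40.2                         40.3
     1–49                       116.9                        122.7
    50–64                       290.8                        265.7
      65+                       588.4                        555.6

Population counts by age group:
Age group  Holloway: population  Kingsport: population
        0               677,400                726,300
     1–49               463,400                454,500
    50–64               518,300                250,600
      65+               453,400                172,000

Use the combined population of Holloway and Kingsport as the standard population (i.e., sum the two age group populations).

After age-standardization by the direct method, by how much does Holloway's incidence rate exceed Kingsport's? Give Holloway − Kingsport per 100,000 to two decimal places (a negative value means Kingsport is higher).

Combined standard total = 3,715,900; weights = 0.3778, 0.2470, 0.2069, 0.1683.
Holloway: 0.3778×40.2 + 0.2470×116.9 + 0.2069×290.8 + 0.1683×588.4 = 203.2651 per 100,000.
Kingsport: 0.3778×40.3 + 0.2470×122.7 + 0.2069×265.7 + 0.1683×555.6 = 194.0215 per 100,000.
Difference = 203.2651 − 194.0215 = 9.2436.

9.24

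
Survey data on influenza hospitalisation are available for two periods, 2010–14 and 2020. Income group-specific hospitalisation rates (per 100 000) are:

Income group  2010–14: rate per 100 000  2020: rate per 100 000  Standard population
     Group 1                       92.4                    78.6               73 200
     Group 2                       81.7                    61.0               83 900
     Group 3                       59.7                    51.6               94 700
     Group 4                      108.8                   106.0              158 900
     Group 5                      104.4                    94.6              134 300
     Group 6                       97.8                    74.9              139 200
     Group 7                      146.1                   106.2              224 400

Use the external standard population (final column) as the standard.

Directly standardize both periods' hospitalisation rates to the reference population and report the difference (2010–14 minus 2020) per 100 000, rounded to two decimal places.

19.17

Standard total = 908 600; weights = 0.0806, 0.0923, 0.1042, 0.1749, 0.1478, 0.1532, 0.2470.
2010–14: 0.0806×92.4 + 0.0923×81.7 + 0.1042×59.7 + 0.1749×108.8 + 0.1478×104.4 + 0.1532×97.8 + 0.2470×146.1 = 106.7354 per 100 000.
2020: 0.0806×78.6 + 0.0923×61.0 + 0.1042×51.6 + 0.1749×106.0 + 0.1478×94.6 + 0.1532×74.9 + 0.2470×106.2 = 87.5671 per 100 000.
Difference = 106.7354 − 87.5671 = 19.1682.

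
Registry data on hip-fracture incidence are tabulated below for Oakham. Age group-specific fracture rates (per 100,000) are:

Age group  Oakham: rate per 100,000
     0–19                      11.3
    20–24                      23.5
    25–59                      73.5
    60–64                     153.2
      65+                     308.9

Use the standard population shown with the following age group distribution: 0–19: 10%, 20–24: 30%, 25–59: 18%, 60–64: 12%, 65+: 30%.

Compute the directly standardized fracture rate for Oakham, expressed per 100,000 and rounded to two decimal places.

132.46

Standard weights: 0.10, 0.30, 0.18, 0.12, 0.30.
Standardized rate: 0.1000×11.3 + 0.3000×23.5 + 0.1800×73.5 + 0.1200×153.2 + 0.3000×308.9 = 132.4640 per 100,000.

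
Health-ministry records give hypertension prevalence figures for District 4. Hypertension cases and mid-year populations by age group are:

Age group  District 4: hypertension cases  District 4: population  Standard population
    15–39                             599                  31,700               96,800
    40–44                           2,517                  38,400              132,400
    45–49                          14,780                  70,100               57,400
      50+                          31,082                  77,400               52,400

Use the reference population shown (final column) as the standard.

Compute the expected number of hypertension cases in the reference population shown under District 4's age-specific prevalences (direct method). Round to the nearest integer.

Age-specific rates per 1,000 for District 4: 18.896, 65.547, 210.842, 401.576.
Expected hypertension cases = Σ (standard pop × age-specific rate ÷ 1,000)
= 96,800×18.896/1,000 + 132,400×65.547/1,000 + 57,400×210.842/1,000 + 52,400×401.576/1,000
= 1829.12 + 8678.41 + 12102.31 + 21042.59 = 43652.43.

43652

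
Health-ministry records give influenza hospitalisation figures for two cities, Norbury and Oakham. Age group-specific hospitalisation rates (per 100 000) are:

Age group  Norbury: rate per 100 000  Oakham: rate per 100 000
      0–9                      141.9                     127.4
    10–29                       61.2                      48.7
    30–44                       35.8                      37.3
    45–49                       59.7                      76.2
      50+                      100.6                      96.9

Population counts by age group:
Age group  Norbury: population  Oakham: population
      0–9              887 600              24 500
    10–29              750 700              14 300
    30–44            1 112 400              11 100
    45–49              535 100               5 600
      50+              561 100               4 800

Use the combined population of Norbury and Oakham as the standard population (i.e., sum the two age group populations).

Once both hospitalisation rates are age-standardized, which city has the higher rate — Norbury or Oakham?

Norbury

Combined standard total = 3 907 200; weights = 0.2334, 0.1958, 0.2875, 0.1384, 0.1448.
Norbury: 0.2334×141.9 + 0.1958×61.2 + 0.2875×35.8 + 0.1384×59.7 + 0.1448×100.6 = 78.2339 per 100 000.
Oakham: 0.2334×127.4 + 0.1958×48.7 + 0.2875×37.3 + 0.1384×76.2 + 0.1448×96.9 = 74.5804 per 100 000.
The crude rates (78.01 vs 84.97) would put Oakham higher, but that reflects its age composition; once standardized to a common age structure, Norbury has the higher underlying rate.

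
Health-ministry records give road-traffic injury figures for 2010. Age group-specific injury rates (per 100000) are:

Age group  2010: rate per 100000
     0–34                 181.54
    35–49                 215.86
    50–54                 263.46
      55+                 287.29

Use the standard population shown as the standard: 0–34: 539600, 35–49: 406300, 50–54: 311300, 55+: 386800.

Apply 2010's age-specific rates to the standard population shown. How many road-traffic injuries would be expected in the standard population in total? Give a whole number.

3788

Expected road-traffic injuries = Σ (standard pop × age-specific rate ÷ 100000)
= 539600×181.54/100000 + 406300×215.86/100000 + 311300×263.46/100000 + 386800×287.29/100000
= 979.59 + 877.04 + 820.15 + 1111.24 = 3788.02.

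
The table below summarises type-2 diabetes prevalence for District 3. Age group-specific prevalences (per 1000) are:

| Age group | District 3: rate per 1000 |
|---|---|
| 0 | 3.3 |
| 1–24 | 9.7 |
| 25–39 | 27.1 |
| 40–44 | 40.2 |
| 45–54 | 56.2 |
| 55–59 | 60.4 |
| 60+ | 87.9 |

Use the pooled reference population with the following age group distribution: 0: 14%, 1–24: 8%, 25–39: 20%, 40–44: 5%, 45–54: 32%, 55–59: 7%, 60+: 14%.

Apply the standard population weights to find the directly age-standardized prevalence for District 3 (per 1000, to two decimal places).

43.19

Standard weights: 0.14, 0.08, 0.20, 0.05, 0.32, 0.07, 0.14.
Standardized rate: 0.1400×3.3 + 0.0800×9.7 + 0.2000×27.1 + 0.0500×40.2 + 0.3200×56.2 + 0.0700×60.4 + 0.1400×87.9 = 43.1860 per 1000.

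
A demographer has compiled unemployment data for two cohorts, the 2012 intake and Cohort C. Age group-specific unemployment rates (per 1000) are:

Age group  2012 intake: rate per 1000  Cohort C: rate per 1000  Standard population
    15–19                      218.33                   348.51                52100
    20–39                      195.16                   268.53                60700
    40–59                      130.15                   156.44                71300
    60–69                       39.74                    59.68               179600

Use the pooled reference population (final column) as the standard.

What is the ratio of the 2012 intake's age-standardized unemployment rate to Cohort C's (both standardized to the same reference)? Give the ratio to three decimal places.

Standard total = 363700; weights = 0.1432, 0.1669, 0.1960, 0.4938.
The 2012 intake: 0.1432×218.33 + 0.1669×195.16 + 0.1960×130.15 + 0.4938×39.74 = 108.9860 per 1000.
Cohort C: 0.1432×348.51 + 0.1669×268.53 + 0.1960×156.44 + 0.4938×59.68 = 154.8800 per 1000.
Ratio = 108.9860 ÷ 154.8800 = 0.70368.

0.704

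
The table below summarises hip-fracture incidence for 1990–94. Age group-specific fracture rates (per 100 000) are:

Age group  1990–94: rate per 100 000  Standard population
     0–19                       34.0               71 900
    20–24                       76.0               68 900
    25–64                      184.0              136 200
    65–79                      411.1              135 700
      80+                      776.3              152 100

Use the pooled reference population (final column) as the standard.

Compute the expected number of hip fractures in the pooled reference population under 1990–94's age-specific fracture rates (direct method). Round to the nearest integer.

2066

Expected hip fractures = Σ (standard pop × age-specific rate ÷ 100 000)
= 71 900×34.0/100 000 + 68 900×76.0/100 000 + 136 200×184.0/100 000 + 135 700×411.1/100 000 + 152 100×776.3/100 000
= 24.45 + 52.36 + 250.61 + 557.86 + 1180.75 = 2066.03.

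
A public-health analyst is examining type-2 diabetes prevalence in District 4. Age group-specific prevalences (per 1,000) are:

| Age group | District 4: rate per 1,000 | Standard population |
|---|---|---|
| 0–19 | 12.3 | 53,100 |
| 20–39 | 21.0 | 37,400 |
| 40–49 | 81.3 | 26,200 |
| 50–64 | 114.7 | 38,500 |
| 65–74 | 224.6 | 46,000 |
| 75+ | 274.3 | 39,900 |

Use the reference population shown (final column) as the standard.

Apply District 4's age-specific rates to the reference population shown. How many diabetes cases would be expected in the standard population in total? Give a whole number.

Expected diabetes cases = Σ (standard pop × age-specific rate ÷ 1,000)
= 53,100×12.3/1,000 + 37,400×21.0/1,000 + 26,200×81.3/1,000 + 38,500×114.7/1,000 + 46,000×224.6/1,000 + 39,900×274.3/1,000
= 653.13 + 785.40 + 2130.06 + 4415.95 + 10331.60 + 10944.57 = 29260.71.

29261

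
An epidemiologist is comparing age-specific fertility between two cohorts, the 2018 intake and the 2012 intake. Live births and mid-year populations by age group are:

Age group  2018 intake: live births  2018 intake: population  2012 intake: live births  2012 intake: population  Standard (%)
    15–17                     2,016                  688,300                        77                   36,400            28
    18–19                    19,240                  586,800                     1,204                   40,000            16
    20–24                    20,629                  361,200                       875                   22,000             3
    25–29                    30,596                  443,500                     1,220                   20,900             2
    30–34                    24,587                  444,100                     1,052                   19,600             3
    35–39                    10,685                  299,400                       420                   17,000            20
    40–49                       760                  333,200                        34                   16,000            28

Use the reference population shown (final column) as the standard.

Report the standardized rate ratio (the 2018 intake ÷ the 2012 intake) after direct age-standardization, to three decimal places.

1.247

Age-specific rates per 1,000 for the 2018 intake: 2.929, 32.788, 57.112, 68.988, 55.364, 35.688, 2.281.
For the 2012 intake: 2.115, 30.100, 39.773, 58.373, 53.673, 24.706, 2.125.
Standard weights: 0.28, 0.16, 0.03, 0.02, 0.03, 0.20, 0.28.
The 2018 intake: 0.2800×2.929 + 0.1600×32.788 + 0.0300×57.112 + 0.0200×68.988 + 0.0300×55.364 + 0.2000×35.688 + 0.2800×2.281 = 18.5965 per 1,000.
The 2012 intake: 0.2800×2.115 + 0.1600×30.100 + 0.0300×39.773 + 0.0200×58.373 + 0.0300×53.673 + 0.2000×24.706 + 0.2800×2.125 = 14.9153 per 1,000.
Ratio = 18.5965 ÷ 14.9153 = 1.24680.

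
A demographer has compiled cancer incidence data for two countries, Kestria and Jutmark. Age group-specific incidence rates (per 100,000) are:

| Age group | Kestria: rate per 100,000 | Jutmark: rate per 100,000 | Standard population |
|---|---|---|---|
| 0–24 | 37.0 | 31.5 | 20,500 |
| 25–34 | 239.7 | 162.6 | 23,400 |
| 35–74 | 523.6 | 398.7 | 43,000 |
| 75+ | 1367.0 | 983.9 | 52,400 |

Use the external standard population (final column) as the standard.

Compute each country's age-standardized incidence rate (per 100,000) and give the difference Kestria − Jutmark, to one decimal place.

196.4

Standard total = 139,300; weights = 0.1472, 0.1680, 0.3087, 0.3762.
Kestria: 0.1472×37.0 + 0.1680×239.7 + 0.3087×523.6 + 0.3762×1367.0 = 721.5584 per 100,000.
Jutmark: 0.1472×31.5 + 0.1680×162.6 + 0.3087×398.7 + 0.3762×983.9 = 525.1332 per 100,000.
Difference = 721.5584 − 525.1332 = 196.4252.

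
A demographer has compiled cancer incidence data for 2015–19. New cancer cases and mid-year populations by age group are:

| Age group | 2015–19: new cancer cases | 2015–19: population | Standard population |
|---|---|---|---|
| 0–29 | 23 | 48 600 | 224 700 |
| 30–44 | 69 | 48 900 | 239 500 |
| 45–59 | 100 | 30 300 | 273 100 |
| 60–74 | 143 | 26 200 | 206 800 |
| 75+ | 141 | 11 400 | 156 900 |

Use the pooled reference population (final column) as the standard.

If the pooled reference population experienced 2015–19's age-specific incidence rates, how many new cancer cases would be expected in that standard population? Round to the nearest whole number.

4415

Age-specific rates per 100 000 for 2015–19: 47.33, 141.10, 330.03, 545.80, 1236.84.
Expected new cancer cases = Σ (standard pop × age-specific rate ÷ 100 000)
= 224 700×47.33/100 000 + 239 500×141.10/100 000 + 273 100×330.03/100 000 + 206 800×545.80/100 000 + 156 900×1236.84/100 000
= 106.34 + 337.94 + 901.32 + 1128.72 + 1940.61 = 4414.93.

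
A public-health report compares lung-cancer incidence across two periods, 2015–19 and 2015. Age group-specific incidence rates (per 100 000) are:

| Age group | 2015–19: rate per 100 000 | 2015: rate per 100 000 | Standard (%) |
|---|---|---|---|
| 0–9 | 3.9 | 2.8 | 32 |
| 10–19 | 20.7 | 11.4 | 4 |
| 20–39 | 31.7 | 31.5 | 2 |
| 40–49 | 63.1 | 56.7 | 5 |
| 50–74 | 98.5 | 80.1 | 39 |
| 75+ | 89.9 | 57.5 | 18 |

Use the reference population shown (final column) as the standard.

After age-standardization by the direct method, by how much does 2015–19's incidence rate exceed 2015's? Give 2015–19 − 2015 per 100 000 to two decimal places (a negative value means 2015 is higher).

14.06

Standard weights: 0.32, 0.04, 0.02, 0.05, 0.39, 0.18.
2015–19: 0.3200×3.9 + 0.0400×20.7 + 0.0200×31.7 + 0.0500×63.1 + 0.3900×98.5 + 0.1800×89.9 = 60.4620 per 100 000.
2015: 0.3200×2.8 + 0.0400×11.4 + 0.0200×31.5 + 0.0500×56.7 + 0.3900×80.1 + 0.1800×57.5 = 46.4060 per 100 000.
Difference = 60.4620 − 46.4060 = 14.0560.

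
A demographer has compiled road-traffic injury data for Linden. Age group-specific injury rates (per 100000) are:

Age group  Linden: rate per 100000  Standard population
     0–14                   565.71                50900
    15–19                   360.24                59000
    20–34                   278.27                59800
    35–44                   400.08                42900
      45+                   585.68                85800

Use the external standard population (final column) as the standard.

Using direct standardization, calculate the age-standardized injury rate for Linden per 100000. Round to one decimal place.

Standard total = 298400; weights = 0.1706, 0.1977, 0.2004, 0.1438, 0.2875.
Standardized rate: 0.1706×565.71 + 0.1977×360.24 + 0.2004×278.27 + 0.1438×400.08 + 0.2875×585.68 = 449.4106 per 100000.

449.4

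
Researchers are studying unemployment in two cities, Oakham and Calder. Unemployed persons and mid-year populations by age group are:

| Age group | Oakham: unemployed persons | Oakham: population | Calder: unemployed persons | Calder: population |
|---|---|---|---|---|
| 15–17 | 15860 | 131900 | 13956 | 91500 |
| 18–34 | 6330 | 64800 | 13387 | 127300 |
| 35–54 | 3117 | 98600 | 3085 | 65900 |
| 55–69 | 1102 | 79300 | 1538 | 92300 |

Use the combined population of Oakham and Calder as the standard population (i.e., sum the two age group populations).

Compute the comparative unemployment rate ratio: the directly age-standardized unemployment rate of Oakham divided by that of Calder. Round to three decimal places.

0.821

Age-specific rates per 1000 for Oakham: 120.243, 97.685, 31.613, 13.897.
For Calder: 152.525, 105.161, 46.813, 16.663.
Combined standard total = 751600; weights = 0.2972, 0.2556, 0.2189, 0.2283.
Oakham: 0.2972×120.243 + 0.2556×97.685 + 0.2189×31.613 + 0.2283×13.897 = 70.7989 per 1000.
Calder: 0.2972×152.525 + 0.2556×105.161 + 0.2189×46.813 + 0.2283×16.663 = 86.2634 per 1000.
Ratio = 70.7989 ÷ 86.2634 = 0.82073.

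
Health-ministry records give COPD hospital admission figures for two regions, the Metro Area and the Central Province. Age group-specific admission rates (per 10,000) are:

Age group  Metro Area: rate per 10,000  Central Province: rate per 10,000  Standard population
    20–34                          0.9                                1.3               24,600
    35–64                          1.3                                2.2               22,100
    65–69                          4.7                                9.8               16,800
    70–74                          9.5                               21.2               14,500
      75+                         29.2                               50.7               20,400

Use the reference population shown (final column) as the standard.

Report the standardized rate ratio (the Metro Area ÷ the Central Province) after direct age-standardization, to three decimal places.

Standard total = 98,400; weights = 0.2500, 0.2246, 0.1707, 0.1474, 0.2073.
The Metro Area: 0.2500×0.9 + 0.2246×1.3 + 0.1707×4.7 + 0.1474×9.5 + 0.2073×29.2 = 8.7730 per 10,000.
The Central Province: 0.2500×1.3 + 0.2246×2.2 + 0.1707×9.8 + 0.1474×21.2 + 0.2073×50.7 = 16.1272 per 10,000.
Ratio = 8.7730 ÷ 16.1272 = 0.54398.

0.544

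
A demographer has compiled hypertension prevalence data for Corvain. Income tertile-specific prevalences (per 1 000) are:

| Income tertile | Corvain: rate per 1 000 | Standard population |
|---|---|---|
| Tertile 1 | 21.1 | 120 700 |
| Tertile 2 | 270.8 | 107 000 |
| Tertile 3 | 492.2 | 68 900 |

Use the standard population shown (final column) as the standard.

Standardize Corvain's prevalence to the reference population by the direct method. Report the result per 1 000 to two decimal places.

Standard total = 296 600; weights = 0.4069, 0.3608, 0.2323.
Standardized rate: 0.4069×21.1 + 0.3608×270.8 + 0.2323×492.2 = 220.6168 per 1 000.

220.62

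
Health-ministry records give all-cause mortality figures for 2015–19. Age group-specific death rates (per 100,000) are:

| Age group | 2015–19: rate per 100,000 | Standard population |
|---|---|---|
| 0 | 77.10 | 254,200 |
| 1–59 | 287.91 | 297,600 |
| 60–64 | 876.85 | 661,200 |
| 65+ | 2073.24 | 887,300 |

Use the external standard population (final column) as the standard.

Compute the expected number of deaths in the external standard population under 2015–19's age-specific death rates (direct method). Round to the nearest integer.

Expected deaths = Σ (standard pop × age-specific rate ÷ 100,000)
= 254,200×77.10/100,000 + 297,600×287.91/100,000 + 661,200×876.85/100,000 + 887,300×2073.24/100,000
= 195.99 + 856.82 + 5797.73 + 18395.86 = 25246.40.

25246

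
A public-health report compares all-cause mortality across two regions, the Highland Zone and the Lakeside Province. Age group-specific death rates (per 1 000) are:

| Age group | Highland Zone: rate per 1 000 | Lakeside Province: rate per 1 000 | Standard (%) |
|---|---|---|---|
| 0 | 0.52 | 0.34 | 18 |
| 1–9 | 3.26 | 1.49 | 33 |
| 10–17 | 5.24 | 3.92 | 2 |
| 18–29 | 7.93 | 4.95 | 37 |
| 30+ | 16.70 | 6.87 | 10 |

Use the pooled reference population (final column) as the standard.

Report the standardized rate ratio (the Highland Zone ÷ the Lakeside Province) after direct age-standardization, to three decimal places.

Standard weights: 0.18, 0.33, 0.02, 0.37, 0.10.
The Highland Zone: 0.1800×0.52 + 0.3300×3.26 + 0.0200×5.24 + 0.3700×7.93 + 0.1000×16.70 = 5.8783 per 1 000.
The Lakeside Province: 0.1800×0.34 + 0.3300×1.49 + 0.0200×3.92 + 0.3700×4.95 + 0.1000×6.87 = 3.1498 per 1 000.
Ratio = 5.8783 ÷ 3.1498 = 1.86625.

1.866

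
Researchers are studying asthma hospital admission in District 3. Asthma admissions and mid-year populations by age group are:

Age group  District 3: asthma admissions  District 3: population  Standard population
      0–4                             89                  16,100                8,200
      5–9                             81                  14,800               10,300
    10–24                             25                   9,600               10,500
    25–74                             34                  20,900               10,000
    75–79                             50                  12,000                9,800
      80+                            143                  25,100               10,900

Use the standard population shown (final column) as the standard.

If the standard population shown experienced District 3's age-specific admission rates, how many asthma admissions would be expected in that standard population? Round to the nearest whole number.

248

Age-specific rates per 10,000 for District 3: 55.28, 54.73, 26.04, 16.27, 41.67, 56.97.
Expected asthma admissions = Σ (standard pop × age-specific rate ÷ 10,000)
= 8,200×55.28/10,000 + 10,300×54.73/10,000 + 10,500×26.04/10,000 + 10,000×16.27/10,000 + 9,800×41.67/10,000 + 10,900×56.97/10,000
= 45.33 + 56.37 + 27.34 + 16.27 + 40.83 + 62.10 = 248.25.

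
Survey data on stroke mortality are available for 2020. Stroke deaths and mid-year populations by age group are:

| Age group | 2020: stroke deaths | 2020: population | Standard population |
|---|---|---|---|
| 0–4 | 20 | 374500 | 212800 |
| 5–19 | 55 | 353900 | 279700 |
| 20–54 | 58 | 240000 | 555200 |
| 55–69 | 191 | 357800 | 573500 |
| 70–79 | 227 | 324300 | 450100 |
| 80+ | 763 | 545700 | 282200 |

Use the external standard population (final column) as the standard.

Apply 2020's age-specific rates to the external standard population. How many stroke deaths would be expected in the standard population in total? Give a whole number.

Age-specific rates per 100000 for 2020: 5.34, 15.54, 24.17, 53.38, 70.00, 139.82.
Expected stroke deaths = Σ (standard pop × age-specific rate ÷ 100000)
= 212800×5.34/100000 + 279700×15.54/100000 + 555200×24.17/100000 + 573500×53.38/100000 + 450100×70.00/100000 + 282200×139.82/100000
= 11.36 + 43.47 + 134.17 + 306.14 + 315.06 + 394.57 = 1204.78.

1205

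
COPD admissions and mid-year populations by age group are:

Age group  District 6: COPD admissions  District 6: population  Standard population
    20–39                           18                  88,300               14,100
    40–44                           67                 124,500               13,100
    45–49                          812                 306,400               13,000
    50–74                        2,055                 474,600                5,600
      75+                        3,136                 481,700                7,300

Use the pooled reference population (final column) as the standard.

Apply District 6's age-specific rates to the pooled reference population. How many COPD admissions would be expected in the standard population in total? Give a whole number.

116

Age-specific rates per 10,000 for District 6: 2.04, 5.38, 26.50, 43.30, 65.10.
Expected COPD admissions = Σ (standard pop × age-specific rate ÷ 10,000)
= 14,100×2.04/10,000 + 13,100×5.38/10,000 + 13,000×26.50/10,000 + 5,600×43.30/10,000 + 7,300×65.10/10,000
= 2.87 + 7.05 + 34.45 + 24.25 + 47.53 = 116.15.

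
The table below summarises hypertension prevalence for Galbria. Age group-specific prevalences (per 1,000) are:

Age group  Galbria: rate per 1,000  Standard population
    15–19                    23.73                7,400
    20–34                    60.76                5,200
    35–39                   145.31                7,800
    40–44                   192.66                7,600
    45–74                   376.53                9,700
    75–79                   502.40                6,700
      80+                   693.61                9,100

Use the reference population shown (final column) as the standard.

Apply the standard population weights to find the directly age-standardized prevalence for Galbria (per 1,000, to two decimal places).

306.91

Standard total = 53,500; weights = 0.1383, 0.0972, 0.1458, 0.1421, 0.1813, 0.1252, 0.1701.
Standardized rate: 0.1383×23.73 + 0.0972×60.76 + 0.1458×145.31 + 0.1421×192.66 + 0.1813×376.53 + 0.1252×502.40 + 0.1701×693.61 = 306.9058 per 1,000.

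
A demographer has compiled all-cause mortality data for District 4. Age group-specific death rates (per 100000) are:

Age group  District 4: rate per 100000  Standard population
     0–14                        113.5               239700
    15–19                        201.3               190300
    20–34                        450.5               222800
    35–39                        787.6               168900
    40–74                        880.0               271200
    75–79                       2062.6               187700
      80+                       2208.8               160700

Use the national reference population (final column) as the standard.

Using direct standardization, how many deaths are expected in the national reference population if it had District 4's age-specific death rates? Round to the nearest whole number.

Expected deaths = Σ (standard pop × age-specific rate ÷ 100000)
= 239700×113.5/100000 + 190300×201.3/100000 + 222800×450.5/100000 + 168900×787.6/100000 + 271200×880.0/100000 + 187700×2062.6/100000 + 160700×2208.8/100000
= 272.06 + 383.07 + 1003.71 + 1330.26 + 2386.56 + 3871.50 + 3549.54 = 12796.71.

12797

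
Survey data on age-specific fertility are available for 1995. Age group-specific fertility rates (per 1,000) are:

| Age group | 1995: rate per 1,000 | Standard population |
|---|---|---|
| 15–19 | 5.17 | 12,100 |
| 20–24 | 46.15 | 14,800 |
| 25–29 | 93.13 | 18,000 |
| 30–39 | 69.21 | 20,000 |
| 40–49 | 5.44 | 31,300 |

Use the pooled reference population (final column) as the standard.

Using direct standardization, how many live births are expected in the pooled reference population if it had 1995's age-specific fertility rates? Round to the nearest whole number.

3976

Expected live births = Σ (standard pop × age-specific rate ÷ 1,000)
= 12,100×5.17/1,000 + 14,800×46.15/1,000 + 18,000×93.13/1,000 + 20,000×69.21/1,000 + 31,300×5.44/1,000
= 62.56 + 683.02 + 1676.34 + 1384.20 + 170.27 = 3976.39.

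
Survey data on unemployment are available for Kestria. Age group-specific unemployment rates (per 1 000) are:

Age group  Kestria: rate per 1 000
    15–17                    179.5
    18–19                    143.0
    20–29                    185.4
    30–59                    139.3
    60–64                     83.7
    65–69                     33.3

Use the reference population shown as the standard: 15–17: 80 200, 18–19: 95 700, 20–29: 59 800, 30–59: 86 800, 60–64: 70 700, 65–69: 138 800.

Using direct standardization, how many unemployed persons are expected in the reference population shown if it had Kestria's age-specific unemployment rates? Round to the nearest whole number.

61799

Expected unemployed persons = Σ (standard pop × age-specific rate ÷ 1 000)
= 80 200×179.5/1 000 + 95 700×143.0/1 000 + 59 800×185.4/1 000 + 86 800×139.3/1 000 + 70 700×83.7/1 000 + 138 800×33.3/1 000
= 14395.90 + 13685.10 + 11086.92 + 12091.24 + 5917.59 + 4622.04 = 61798.79.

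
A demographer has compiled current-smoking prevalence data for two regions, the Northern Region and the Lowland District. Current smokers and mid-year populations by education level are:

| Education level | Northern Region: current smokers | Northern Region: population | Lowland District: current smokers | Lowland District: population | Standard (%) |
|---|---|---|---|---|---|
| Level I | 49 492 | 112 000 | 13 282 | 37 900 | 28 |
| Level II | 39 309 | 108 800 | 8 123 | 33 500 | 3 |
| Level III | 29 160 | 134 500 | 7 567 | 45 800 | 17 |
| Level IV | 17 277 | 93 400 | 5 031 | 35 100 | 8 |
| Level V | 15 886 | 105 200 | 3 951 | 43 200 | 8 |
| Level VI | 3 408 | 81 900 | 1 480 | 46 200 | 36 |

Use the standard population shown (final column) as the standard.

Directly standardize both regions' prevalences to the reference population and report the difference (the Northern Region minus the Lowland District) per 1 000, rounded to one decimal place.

49.5

Education-specific rates per 1 000 for the Northern Region: 441.893, 361.296, 216.803, 184.979, 151.008, 41.612.
For the Lowland District: 350.449, 242.478, 165.218, 143.333, 91.458, 32.035.
Standard weights: 0.28, 0.03, 0.17, 0.08, 0.08, 0.36.
The Northern Region: 0.2800×441.893 + 0.0300×361.296 + 0.1700×216.803 + 0.0800×184.979 + 0.0800×151.008 + 0.3600×41.612 = 213.2845 per 1 000.
The Lowland District: 0.2800×350.449 + 0.0300×242.478 + 0.1700×165.218 + 0.0800×143.333 + 0.0800×91.458 + 0.3600×32.035 = 163.8028 per 1 000.
Difference = 213.2845 − 163.8028 = 49.4817.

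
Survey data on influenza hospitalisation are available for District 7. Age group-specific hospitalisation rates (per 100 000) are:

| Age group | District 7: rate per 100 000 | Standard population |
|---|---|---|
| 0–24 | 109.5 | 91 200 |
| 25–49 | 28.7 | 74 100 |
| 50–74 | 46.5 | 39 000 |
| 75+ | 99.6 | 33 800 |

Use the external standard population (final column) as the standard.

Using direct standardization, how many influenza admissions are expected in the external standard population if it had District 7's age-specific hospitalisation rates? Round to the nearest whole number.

Expected influenza admissions = Σ (standard pop × age-specific rate ÷ 100 000)
= 91 200×109.5/100 000 + 74 100×28.7/100 000 + 39 000×46.5/100 000 + 33 800×99.6/100 000
= 99.86 + 21.27 + 18.14 + 33.66 = 172.93.

173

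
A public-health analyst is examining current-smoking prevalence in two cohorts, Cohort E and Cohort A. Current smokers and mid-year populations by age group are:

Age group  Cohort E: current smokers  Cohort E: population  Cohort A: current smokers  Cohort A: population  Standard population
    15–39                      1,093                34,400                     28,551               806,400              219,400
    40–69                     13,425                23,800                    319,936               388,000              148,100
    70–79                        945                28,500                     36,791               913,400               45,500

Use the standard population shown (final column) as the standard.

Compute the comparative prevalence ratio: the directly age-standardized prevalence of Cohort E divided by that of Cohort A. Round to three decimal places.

0.699

Age-specific rates per 1,000 for Cohort E: 31.773, 564.076, 33.158.
For Cohort A: 35.406, 824.577, 40.279.
Standard total = 413,000; weights = 0.5312, 0.3586, 0.1102.
Cohort E: 0.5312×31.773 + 0.3586×564.076 + 0.1102×33.158 = 222.8071 per 1,000.
Cohort A: 0.5312×35.406 + 0.3586×824.577 + 0.1102×40.279 = 318.9360 per 1,000.
Ratio = 222.8071 ÷ 318.9360 = 0.69860.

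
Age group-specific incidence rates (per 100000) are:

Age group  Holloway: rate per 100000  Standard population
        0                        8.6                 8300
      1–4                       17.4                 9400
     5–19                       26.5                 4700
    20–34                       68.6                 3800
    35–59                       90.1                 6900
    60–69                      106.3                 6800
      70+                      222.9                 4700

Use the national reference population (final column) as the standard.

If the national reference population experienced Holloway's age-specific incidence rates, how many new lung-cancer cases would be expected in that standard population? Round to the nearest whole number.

30

Expected new lung-cancer cases = Σ (standard pop × age-specific rate ÷ 100000)
= 8300×8.6/100000 + 9400×17.4/100000 + 4700×26.5/100000 + 3800×68.6/100000 + 6900×90.1/100000 + 6800×106.3/100000 + 4700×222.9/100000
= 0.71 + 1.64 + 1.25 + 2.61 + 6.22 + 7.23 + 10.48 = 30.12.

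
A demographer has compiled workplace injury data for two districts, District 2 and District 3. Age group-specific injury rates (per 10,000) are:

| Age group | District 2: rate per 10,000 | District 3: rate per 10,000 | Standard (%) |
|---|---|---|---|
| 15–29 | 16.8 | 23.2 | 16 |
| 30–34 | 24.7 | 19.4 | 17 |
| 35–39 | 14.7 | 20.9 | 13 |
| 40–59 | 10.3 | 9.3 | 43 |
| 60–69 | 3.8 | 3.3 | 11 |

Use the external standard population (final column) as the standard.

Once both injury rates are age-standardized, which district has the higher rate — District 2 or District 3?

District 3

Standard weights: 0.16, 0.17, 0.13, 0.43, 0.11.
District 2: 0.1600×16.8 + 0.1700×24.7 + 0.1300×14.7 + 0.4300×10.3 + 0.1100×3.8 = 13.6450 per 10,000.
District 3: 0.1600×23.2 + 0.1700×19.4 + 0.1300×20.9 + 0.4300×9.3 + 0.1100×3.3 = 14.0890 per 10,000.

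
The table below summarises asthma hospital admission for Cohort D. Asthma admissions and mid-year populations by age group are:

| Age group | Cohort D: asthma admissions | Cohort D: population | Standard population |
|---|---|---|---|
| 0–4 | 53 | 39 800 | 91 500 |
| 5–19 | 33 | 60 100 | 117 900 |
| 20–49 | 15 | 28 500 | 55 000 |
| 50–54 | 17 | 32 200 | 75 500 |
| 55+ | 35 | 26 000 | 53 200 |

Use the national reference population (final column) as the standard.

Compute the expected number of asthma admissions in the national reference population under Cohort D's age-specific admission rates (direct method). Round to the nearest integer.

Age-specific rates per 10 000 for Cohort D: 13.32, 5.49, 5.26, 5.28, 13.46.
Expected asthma admissions = Σ (standard pop × age-specific rate ÷ 10 000)
= 91 500×13.32/10 000 + 117 900×5.49/10 000 + 55 000×5.26/10 000 + 75 500×5.28/10 000 + 53 200×13.46/10 000
= 121.85 + 64.74 + 28.95 + 39.86 + 71.62 = 327.01.

327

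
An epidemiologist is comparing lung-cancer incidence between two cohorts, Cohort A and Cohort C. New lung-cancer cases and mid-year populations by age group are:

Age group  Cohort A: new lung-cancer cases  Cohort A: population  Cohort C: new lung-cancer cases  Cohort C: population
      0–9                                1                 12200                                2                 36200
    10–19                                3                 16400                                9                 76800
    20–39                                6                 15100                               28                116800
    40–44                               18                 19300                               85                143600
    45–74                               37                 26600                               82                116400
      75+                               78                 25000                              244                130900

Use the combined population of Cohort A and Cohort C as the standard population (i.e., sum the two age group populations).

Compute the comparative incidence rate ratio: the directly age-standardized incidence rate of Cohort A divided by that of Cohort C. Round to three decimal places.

1.709

Age-specific rates per 100000 for Cohort A: 8.20, 18.29, 39.74, 93.26, 139.10, 312.00.
For Cohort C: 5.52, 11.72, 23.97, 59.19, 70.45, 186.40.
Combined standard total = 735300; weights = 0.0658, 0.1268, 0.1794, 0.2215, 0.1945, 0.2120.
Cohort A: 0.0658×8.20 + 0.1268×18.29 + 0.1794×39.74 + 0.2215×93.26 + 0.1945×139.10 + 0.2120×312.00 = 123.8504 per 100000.
Cohort C: 0.0658×5.52 + 0.1268×11.72 + 0.1794×23.97 + 0.2215×59.19 + 0.1945×70.45 + 0.2120×186.40 = 72.4846 per 100000.
Ratio = 123.8504 ÷ 72.4846 = 1.70864.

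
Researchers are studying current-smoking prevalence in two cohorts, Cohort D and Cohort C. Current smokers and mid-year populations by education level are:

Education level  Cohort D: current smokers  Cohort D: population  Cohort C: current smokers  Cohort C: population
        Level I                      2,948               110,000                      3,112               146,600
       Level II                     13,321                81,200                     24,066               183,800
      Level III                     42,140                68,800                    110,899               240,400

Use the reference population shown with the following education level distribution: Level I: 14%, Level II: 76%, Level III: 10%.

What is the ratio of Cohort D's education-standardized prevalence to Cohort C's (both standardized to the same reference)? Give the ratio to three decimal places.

1.276

Education-specific rates per 1,000 for Cohort D: 26.800, 164.052, 612.500.
For Cohort C: 21.228, 130.936, 461.310.
Standard weights: 0.14, 0.76, 0.10.
Cohort D: 0.1400×26.800 + 0.7600×164.052 + 0.1000×612.500 = 189.6813 per 1,000.
Cohort C: 0.1400×21.228 + 0.7600×130.936 + 0.1000×461.310 = 148.6141 per 1,000.
Ratio = 189.6813 ÷ 148.6141 = 1.27633.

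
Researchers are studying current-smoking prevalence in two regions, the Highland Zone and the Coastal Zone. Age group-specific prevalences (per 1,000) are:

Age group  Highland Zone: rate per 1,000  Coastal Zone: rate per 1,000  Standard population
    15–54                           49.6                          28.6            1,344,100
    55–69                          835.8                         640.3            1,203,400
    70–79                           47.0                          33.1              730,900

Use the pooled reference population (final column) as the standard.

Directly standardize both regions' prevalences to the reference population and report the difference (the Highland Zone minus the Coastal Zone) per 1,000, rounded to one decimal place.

83.5

Standard total = 3,278,400; weights = 0.4100, 0.3671, 0.2229.
The Highland Zone: 0.4100×49.6 + 0.3671×835.8 + 0.2229×47.0 = 337.6102 per 1,000.
The Coastal Zone: 0.4100×28.6 + 0.3671×640.3 + 0.2229×33.1 = 254.1395 per 1,000.
Difference = 337.6102 − 254.1395 = 83.4707.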